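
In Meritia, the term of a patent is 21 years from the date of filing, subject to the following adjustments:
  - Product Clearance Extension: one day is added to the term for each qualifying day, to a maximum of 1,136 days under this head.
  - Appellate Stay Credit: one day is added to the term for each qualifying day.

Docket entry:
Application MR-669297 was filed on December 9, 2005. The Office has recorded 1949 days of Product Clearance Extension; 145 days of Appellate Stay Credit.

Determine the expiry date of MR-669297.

Base term: filing date + 21 years → 9 December 2026.
Product Clearance Extension: 1949 days claimed exceeds the 1136-day cap, so +1136 days → 18 January 2030.
Appellate Stay Credit: +145 days → 12 June 2030.

June 12, 2030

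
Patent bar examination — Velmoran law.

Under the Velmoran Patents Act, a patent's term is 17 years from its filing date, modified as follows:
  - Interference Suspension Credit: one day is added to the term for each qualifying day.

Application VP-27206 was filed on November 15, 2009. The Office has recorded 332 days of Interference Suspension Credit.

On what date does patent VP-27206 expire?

Base term: filing date + 17 years → 15 November 2026.
Interference Suspension Credit: +332 days → 13 October 2027.

October 13, 2027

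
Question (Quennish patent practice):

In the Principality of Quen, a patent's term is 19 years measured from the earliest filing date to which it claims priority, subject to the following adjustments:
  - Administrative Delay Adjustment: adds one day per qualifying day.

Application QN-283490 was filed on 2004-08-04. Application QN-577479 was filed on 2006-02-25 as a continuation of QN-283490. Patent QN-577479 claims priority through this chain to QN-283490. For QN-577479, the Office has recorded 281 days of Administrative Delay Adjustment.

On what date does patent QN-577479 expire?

Earliest priority filing: 4 August 2004.
Base term: 4 August 2004 + 19 years → 4 August 2023.
Administrative Delay Adjustment: +281 days → 11 May 2024.

May 11, 2024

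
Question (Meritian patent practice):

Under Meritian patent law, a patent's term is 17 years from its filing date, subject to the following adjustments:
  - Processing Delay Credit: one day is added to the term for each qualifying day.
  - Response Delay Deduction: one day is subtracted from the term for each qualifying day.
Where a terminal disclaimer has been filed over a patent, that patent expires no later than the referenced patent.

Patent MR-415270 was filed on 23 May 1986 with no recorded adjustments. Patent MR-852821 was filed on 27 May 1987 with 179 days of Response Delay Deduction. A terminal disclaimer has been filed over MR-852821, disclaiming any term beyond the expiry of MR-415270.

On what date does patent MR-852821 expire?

2003-05-23

Natural term of MR-852821:
  Base: filing + 17 years → 27 May 2004.
  Response Delay Deduction: −179 days → 30 November 2003.
Expiry of referenced patent MR-415270:
  Base: filing + 17 years → 23 May 2003.
Terminal disclaimer: MR-852821 expires on the earlier of 30 November 2003 and 23 May 2003.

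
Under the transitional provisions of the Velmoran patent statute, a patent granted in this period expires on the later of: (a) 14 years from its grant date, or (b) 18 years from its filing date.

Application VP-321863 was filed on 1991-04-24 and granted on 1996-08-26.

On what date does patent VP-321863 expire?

August 26, 2010

(a) grant + 14 years → 26 August 2010.
(b) filing + 18 years → 24 April 2009.
Later of the two: 26 August 2010.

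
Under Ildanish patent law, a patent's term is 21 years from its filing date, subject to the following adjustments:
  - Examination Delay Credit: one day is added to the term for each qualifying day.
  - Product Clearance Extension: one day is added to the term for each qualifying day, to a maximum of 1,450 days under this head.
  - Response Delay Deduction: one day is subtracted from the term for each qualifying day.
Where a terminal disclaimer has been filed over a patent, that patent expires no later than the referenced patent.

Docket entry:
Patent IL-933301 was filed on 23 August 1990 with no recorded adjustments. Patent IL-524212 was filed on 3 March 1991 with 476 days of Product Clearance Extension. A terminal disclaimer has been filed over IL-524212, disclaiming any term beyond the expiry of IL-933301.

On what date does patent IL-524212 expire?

Natural term of IL-524212:
  Base: filing + 21 years → 3 March 2012.
  Product Clearance Extension: 476 days (within the 1450-day cap) → +476 days → 22 June 2013.
Expiry of referenced patent IL-933301:
  Base: filing + 21 years → 23 August 2011.
Terminal disclaimer: IL-524212 expires on the earlier of 22 June 2013 and 23 August 2011.

2011-08-23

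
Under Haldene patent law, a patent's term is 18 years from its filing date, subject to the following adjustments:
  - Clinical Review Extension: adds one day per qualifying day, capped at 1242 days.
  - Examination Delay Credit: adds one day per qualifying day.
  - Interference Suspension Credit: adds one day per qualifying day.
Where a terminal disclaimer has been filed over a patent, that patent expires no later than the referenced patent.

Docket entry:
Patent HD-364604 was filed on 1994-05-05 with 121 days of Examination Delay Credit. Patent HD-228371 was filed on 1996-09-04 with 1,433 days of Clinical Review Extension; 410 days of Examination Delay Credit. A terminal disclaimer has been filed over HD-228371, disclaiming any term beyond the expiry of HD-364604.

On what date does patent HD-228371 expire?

September 3, 2012

Natural term of HD-228371:
  Base: filing + 18 years → 4 September 2014.
  Clinical Review Extension: 1433 days claimed exceeds the 1242-day cap, so +1242 days → 28 January 2018.
  Examination Delay Credit: +410 days → 14 March 2019.
Expiry of referenced patent HD-364604:
  Base: filing + 18 years → 5 May 2012.
  Examination Delay Credit: +121 days → 3 September 2012.
Terminal disclaimer: HD-228371 expires on the earlier of 14 March 2019 and 3 September 2012.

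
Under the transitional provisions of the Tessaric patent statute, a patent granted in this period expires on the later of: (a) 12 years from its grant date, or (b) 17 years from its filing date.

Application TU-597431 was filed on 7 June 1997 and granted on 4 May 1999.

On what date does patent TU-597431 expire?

June 7, 2014

(a) grant + 12 years → 4 May 2011.
(b) filing + 17 years → 7 June 2014.
Later of the two: 7 June 2014.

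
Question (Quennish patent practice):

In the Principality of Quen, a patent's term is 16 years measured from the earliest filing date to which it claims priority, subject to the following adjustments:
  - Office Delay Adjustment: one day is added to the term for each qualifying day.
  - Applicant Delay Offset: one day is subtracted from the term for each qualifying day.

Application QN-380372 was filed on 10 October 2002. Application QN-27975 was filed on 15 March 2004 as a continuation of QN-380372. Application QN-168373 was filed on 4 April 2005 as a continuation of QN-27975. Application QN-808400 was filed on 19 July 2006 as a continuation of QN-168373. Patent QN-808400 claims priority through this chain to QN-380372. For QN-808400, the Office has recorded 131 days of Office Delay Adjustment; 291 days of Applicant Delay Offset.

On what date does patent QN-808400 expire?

Earliest priority filing: 10 October 2002.
Base term: 10 October 2002 + 16 years → 10 October 2018.
Office Delay Adjustment: +131 days → 18 February 2019.
Applicant Delay Offset: −291 days → 3 May 2018.

2018-05-03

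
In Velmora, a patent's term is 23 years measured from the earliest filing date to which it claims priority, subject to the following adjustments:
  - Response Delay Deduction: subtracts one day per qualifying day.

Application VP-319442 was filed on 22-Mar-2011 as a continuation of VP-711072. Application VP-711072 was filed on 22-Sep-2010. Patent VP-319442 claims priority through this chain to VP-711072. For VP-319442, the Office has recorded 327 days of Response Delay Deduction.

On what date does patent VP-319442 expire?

2032-10-30

Earliest priority filing: 22 September 2010.
Base term: 22 September 2010 + 23 years → 22 September 2033.
Response Delay Deduction: −327 days → 30 October 2032.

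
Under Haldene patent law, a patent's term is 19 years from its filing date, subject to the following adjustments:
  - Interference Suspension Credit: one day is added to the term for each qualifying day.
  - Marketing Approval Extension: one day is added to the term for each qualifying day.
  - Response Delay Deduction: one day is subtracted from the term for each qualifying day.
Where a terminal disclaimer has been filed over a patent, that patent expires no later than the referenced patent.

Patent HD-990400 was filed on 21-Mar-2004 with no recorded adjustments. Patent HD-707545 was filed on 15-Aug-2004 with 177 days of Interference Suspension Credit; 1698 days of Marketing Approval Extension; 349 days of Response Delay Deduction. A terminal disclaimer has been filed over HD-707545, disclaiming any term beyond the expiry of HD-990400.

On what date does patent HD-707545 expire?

Natural term of HD-707545:
  Base: filing + 19 years → 15 August 2023.
  Interference Suspension Credit: +177 days → 8 February 2024.
  Marketing Approval Extension: +1698 days → 2 October 2028.
  Response Delay Deduction: −349 days → 19 October 2027.
Expiry of referenced patent HD-990400:
  Base: filing + 19 years → 21 March 2023.
Terminal disclaimer: HD-707545 expires on the earlier of 19 October 2027 and 21 March 2023.

2023-03-21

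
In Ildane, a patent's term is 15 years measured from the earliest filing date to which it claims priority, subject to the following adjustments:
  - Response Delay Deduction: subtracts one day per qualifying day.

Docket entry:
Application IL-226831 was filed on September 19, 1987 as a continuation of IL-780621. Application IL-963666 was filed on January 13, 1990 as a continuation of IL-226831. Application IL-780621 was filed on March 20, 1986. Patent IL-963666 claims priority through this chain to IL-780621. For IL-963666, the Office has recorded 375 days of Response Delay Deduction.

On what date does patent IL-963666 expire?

2000-03-10

Earliest priority filing: 20 March 1986.
Base term: 20 March 1986 + 15 years → 20 March 2001.
Response Delay Deduction: −375 days → 10 March 2000.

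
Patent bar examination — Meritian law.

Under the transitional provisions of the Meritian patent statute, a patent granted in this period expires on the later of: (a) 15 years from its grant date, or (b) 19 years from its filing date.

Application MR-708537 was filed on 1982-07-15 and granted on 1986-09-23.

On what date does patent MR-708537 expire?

September 23, 2001

(a) grant + 15 years → 23 September 2001.
(b) filing + 19 years → 15 July 2001.
Later of the two: 23 September 2001.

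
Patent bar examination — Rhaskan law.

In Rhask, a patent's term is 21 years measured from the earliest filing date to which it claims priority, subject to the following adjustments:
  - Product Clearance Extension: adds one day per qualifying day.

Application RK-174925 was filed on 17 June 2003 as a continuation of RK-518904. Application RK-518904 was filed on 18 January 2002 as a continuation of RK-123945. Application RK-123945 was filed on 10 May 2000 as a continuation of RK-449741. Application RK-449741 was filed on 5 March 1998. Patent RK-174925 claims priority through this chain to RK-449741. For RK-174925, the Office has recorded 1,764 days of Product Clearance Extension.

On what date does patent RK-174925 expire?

January 2, 2024

Earliest priority filing: 5 March 1998.
Base term: 5 March 1998 + 21 years → 5 March 2019.
Product Clearance Extension: +1764 days → 2 January 2024.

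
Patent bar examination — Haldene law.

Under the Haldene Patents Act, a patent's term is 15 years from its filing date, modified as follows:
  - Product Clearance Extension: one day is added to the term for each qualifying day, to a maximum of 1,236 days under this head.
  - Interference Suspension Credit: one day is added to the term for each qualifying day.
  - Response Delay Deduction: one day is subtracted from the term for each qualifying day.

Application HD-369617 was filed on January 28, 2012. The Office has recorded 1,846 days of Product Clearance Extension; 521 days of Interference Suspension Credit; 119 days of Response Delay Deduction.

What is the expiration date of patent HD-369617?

Base term: filing date + 15 years → 28 January 2027.
Product Clearance Extension: 1846 days claimed exceeds the 1236-day cap, so +1236 days → 17 June 2030.
Interference Suspension Credit: +521 days → 20 November 2031.
Response Delay Deduction: −119 days → 24 July 2031.

2031-07-24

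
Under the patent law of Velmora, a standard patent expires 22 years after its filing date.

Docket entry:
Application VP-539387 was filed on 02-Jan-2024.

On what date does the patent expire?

Filing date + 22 years → 2 January 2046.

January 2, 2046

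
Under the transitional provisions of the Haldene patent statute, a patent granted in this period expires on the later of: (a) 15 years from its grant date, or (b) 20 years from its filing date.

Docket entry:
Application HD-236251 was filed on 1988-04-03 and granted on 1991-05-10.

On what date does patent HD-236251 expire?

2008-04-03

(a) grant + 15 years → 10 May 2006.
(b) filing + 20 years → 3 April 2008.
Later of the two: 3 April 2008.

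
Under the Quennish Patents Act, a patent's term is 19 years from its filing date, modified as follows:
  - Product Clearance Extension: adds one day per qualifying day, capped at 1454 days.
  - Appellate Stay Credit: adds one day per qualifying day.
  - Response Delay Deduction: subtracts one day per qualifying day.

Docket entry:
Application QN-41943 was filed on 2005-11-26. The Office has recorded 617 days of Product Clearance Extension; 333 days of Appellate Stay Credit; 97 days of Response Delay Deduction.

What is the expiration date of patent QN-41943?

March 29, 2027

Base term: filing date + 19 years → 26 November 2024.
Product Clearance Extension: 617 days (within the 1454-day cap) → +617 days → 5 August 2026.
Appellate Stay Credit: +333 days → 4 July 2027.
Response Delay Deduction: −97 days → 29 March 2027.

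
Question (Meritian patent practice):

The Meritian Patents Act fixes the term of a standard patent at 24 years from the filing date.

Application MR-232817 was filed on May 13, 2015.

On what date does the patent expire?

Filing date + 24 years → 13 May 2039.

May 13, 2039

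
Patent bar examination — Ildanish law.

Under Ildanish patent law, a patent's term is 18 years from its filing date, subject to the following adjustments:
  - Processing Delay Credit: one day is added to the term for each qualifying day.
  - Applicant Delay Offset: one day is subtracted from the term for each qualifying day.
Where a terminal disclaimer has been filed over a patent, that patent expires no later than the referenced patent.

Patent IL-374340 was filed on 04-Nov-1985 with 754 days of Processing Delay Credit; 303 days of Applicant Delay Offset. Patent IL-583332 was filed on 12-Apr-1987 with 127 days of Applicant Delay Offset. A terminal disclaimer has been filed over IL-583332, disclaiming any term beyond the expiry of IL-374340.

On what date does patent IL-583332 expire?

2004-12-06

Natural term of IL-583332:
  Base: filing + 18 years → 12 April 2005.
  Applicant Delay Offset: −127 days → 6 December 2004.
Expiry of referenced patent IL-374340:
  Base: filing + 18 years → 4 November 2003.
  Processing Delay Credit: +754 days → 27 November 2005.
  Applicant Delay Offset: −303 days → 28 January 2005.
Terminal disclaimer: IL-583332 expires on the earlier of 6 December 2004 and 28 January 2005.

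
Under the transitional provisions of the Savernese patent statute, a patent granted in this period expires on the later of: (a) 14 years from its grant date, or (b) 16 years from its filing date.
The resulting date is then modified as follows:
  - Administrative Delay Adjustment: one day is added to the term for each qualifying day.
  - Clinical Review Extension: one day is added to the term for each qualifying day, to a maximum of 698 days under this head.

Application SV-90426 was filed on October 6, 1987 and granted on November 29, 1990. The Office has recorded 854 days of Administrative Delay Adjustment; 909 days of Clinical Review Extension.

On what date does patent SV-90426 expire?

2009-02-28

(a) grant + 14 years → 29 November 2004.
(b) filing + 16 years → 6 October 2003.
Later of the two: 29 November 2004.
Administrative Delay Adjustment: +854 days → 2 April 2007.
Clinical Review Extension: 909 days claimed exceeds the 698-day cap, so +698 days → 28 February 2009.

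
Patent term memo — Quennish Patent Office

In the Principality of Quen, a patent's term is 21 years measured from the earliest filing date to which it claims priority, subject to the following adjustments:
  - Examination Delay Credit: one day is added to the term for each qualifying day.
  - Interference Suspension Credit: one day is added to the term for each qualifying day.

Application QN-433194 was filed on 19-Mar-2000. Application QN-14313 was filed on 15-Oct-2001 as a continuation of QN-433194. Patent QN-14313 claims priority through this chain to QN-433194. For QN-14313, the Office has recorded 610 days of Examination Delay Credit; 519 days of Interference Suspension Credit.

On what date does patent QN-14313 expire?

2024-04-21

Earliest priority filing: 19 March 2000.
Base term: 19 March 2000 + 21 years → 19 March 2021.
Examination Delay Credit: +610 days → 19 November 2022.
Interference Suspension Credit: +519 days → 21 April 2024.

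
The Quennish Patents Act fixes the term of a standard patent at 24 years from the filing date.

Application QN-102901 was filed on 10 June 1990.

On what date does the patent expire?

Filing date + 24 years → 10 June 2014.

June 10, 2014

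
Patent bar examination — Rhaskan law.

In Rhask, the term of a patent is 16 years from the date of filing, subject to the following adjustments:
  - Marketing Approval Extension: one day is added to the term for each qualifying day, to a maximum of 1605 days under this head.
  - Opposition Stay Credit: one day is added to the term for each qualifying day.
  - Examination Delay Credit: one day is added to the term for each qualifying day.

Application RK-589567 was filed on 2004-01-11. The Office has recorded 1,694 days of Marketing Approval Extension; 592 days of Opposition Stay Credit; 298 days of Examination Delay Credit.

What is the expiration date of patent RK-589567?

Base term: filing date + 16 years → 11 January 2020.
Marketing Approval Extension: 1694 days claimed exceeds the 1605-day cap, so +1605 days → 3 June 2024.
Opposition Stay Credit: +592 days → 16 January 2026.
Examination Delay Credit: +298 days → 10 November 2026.

November 10, 2026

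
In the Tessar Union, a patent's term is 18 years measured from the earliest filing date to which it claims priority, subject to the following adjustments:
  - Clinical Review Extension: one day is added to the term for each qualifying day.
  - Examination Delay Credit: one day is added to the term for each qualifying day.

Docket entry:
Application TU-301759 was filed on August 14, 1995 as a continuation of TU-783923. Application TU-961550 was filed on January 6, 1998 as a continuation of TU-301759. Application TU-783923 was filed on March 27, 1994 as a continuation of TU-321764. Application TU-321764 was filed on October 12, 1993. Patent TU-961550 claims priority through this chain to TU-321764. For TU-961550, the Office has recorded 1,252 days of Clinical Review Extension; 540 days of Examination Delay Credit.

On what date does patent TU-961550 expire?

September 7, 2016

Earliest priority filing: 12 October 1993.
Base term: 12 October 1993 + 18 years → 12 October 2011.
Clinical Review Extension: +1252 days → 17 March 2015.
Examination Delay Credit: +540 days → 7 September 2016.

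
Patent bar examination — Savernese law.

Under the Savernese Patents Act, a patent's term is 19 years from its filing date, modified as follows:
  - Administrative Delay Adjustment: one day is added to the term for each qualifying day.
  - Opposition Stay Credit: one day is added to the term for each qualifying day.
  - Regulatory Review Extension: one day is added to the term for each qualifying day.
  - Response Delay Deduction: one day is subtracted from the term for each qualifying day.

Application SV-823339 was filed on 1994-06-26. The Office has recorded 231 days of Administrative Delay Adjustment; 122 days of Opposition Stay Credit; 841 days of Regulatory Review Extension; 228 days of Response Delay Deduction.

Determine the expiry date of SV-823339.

Base term: filing date + 19 years → 26 June 2013.
Administrative Delay Adjustment: +231 days → 12 February 2014.
Opposition Stay Credit: +122 days → 14 June 2014.
Regulatory Review Extension: +841 days → 2 October 2016.
Response Delay Deduction: −228 days → 17 February 2016.

2016-02-17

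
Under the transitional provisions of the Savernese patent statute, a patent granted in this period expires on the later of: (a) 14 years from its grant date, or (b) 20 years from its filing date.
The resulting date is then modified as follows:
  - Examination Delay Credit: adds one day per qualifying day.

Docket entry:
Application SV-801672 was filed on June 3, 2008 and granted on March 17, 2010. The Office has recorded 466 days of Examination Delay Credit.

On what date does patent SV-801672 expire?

September 12, 2029

(a) grant + 14 years → 17 March 2024.
(b) filing + 20 years → 3 June 2028.
Later of the two: 3 June 2028.
Examination Delay Credit: +466 days → 12 September 2029.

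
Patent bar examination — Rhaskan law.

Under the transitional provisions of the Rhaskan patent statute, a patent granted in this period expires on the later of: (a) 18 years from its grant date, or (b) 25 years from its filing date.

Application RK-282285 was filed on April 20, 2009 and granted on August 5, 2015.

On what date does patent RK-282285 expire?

April 20, 2034

(a) grant + 18 years → 5 August 2033.
(b) filing + 25 years → 20 April 2034.
Later of the two: 20 April 2034.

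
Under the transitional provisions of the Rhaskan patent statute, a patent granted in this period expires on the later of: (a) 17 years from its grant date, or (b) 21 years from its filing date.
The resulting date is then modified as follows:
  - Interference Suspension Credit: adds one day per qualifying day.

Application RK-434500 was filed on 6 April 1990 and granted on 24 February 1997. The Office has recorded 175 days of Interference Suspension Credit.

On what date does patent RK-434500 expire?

August 18, 2014

(a) grant + 17 years → 24 February 2014.
(b) filing + 21 years → 6 April 2011.
Later of the two: 24 February 2014.
Interference Suspension Credit: +175 days → 18 August 2014.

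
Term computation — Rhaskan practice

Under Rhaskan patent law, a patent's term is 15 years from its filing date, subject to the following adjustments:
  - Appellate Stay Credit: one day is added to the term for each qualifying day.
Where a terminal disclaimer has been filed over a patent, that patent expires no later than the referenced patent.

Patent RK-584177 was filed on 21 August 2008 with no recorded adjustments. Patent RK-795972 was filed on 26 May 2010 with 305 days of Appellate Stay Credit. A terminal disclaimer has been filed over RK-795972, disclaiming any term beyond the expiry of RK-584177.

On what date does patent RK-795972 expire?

August 21, 2023

Natural term of RK-795972:
  Base: filing + 15 years → 26 May 2025.
  Appellate Stay Credit: +305 days → 27 March 2026.
Expiry of referenced patent RK-584177:
  Base: filing + 15 years → 21 August 2023.
Terminal disclaimer: RK-795972 expires on the earlier of 27 March 2026 and 21 August 2023.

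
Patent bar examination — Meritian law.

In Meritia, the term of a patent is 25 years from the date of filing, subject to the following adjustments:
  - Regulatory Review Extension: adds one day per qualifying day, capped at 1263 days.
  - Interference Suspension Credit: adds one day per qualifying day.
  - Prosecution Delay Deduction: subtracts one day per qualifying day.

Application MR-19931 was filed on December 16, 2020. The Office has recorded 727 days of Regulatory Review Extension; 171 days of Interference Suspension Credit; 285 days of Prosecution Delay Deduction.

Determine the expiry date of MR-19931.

2047-08-21

Base term: filing date + 25 years → 16 December 2045.
Regulatory Review Extension: 727 days (within the 1263-day cap) → +727 days → 13 December 2047.
Interference Suspension Credit: +171 days → 1 June 2048.
Prosecution Delay Deduction: −285 days → 21 August 2047.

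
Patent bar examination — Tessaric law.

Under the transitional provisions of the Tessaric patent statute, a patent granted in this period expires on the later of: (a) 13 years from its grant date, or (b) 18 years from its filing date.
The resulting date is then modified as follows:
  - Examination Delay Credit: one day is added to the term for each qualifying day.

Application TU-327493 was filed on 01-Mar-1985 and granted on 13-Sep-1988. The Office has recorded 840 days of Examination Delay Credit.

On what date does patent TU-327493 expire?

(a) grant + 13 years → 13 September 2001.
(b) filing + 18 years → 1 March 2003.
Later of the two: 1 March 2003.
Examination Delay Credit: +840 days → 18 June 2005.

June 18, 2005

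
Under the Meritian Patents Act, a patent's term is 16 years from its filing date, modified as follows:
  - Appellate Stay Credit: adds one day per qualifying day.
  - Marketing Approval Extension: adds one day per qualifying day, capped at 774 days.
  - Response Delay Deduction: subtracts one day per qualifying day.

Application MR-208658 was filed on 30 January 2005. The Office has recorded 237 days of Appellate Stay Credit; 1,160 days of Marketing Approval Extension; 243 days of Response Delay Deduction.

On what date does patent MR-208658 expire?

Base term: filing date + 16 years → 30 January 2021.
Appellate Stay Credit: +237 days → 24 September 2021.
Marketing Approval Extension: 1160 days claimed exceeds the 774-day cap, so +774 days → 7 November 2023.
Response Delay Deduction: −243 days → 9 March 2023.

2023-03-09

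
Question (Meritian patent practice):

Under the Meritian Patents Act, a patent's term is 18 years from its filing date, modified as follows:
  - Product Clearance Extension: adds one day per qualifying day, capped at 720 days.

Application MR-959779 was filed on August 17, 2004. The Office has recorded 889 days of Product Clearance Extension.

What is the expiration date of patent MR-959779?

Base term: filing date + 18 years → 17 August 2022.
Product Clearance Extension: 889 days claimed exceeds the 720-day cap, so +720 days → 6 August 2024.

2024-08-06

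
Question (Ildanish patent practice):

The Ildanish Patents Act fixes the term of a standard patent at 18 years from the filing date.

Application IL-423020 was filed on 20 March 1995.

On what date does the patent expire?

Filing date + 18 years → 20 March 2013.

March 20, 2013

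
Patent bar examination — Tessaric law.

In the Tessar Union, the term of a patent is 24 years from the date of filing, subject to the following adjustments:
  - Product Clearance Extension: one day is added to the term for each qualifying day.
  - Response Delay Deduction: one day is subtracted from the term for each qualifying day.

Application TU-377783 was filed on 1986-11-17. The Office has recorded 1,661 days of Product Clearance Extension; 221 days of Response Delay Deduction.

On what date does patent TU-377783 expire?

October 27, 2014

Base term: filing date + 24 years → 17 November 2010.
Product Clearance Extension: +1661 days → 5 June 2015.
Response Delay Deduction: −221 days → 27 October 2014.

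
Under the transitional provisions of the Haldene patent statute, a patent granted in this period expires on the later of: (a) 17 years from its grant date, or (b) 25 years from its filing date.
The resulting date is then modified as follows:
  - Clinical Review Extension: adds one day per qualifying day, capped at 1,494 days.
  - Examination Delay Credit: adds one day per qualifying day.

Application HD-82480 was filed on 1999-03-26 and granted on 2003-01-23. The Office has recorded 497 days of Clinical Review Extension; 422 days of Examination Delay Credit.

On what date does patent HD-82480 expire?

October 1, 2026

(a) grant + 17 years → 23 January 2020.
(b) filing + 25 years → 26 March 2024.
Later of the two: 26 March 2024.
Clinical Review Extension: 497 days (within the 1494-day cap) → +497 days → 5 August 2025.
Examination Delay Credit: +422 days → 1 October 2026.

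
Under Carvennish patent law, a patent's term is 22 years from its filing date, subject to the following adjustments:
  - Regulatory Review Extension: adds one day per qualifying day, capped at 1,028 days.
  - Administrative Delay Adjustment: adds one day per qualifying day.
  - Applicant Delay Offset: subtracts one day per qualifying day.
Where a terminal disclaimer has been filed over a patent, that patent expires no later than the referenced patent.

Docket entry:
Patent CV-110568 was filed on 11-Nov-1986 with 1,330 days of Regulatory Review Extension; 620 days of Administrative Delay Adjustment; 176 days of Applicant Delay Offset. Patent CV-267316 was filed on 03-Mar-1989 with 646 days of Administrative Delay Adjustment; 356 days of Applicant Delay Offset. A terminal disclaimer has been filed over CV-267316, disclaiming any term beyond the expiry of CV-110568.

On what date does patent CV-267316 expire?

2011-12-18

Natural term of CV-267316:
  Base: filing + 22 years → 3 March 2011.
  Administrative Delay Adjustment: +646 days → 8 December 2012.
  Applicant Delay Offset: −356 days → 18 December 2011.
Expiry of referenced patent CV-110568:
  Base: filing + 22 years → 11 November 2008.
  Regulatory Review Extension: 1330 days claimed exceeds the 1028-day cap, so +1028 days → 5 September 2011.
  Administrative Delay Adjustment: +620 days → 17 May 2013.
  Applicant Delay Offset: −176 days → 22 November 2012.
Terminal disclaimer: CV-267316 expires on the earlier of 18 December 2011 and 22 November 2012.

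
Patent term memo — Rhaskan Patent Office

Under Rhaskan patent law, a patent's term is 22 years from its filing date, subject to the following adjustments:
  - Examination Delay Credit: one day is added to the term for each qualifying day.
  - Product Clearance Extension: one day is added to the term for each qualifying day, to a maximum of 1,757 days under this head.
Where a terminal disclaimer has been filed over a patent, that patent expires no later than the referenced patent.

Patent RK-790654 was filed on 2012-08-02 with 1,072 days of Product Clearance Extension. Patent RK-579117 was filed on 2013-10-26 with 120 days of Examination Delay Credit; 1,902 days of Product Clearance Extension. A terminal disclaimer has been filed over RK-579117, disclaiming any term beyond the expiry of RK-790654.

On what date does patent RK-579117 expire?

Natural term of RK-579117:
  Base: filing + 22 years → 26 October 2035.
  Examination Delay Credit: +120 days → 23 February 2036.
  Product Clearance Extension: 1902 days claimed exceeds the 1757-day cap, so +1757 days → 15 December 2040.
Expiry of referenced patent RK-790654:
  Base: filing + 22 years → 2 August 2034.
  Product Clearance Extension: 1072 days (within the 1757-day cap) → +1072 days → 9 July 2037.
Terminal disclaimer: RK-579117 expires on the earlier of 15 December 2040 and 9 July 2037.

July 9, 2037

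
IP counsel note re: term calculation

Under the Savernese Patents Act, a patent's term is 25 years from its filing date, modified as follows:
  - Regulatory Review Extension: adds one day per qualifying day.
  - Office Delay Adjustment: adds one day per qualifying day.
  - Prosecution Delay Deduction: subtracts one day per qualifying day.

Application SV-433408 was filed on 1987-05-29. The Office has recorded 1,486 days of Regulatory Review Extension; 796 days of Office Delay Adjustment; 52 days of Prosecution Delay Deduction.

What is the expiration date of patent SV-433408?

Base term: filing date + 25 years → 29 May 2012.
Regulatory Review Extension: +1486 days → 23 June 2016.
Office Delay Adjustment: +796 days → 28 August 2018.
Prosecution Delay Deduction: −52 days → 7 July 2018.

2018-07-07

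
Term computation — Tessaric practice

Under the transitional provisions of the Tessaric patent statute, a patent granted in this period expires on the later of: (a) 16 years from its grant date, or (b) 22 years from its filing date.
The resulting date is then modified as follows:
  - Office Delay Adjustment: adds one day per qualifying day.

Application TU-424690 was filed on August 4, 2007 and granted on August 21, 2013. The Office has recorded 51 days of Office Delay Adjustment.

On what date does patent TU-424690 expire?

October 11, 2029

(a) grant + 16 years → 21 August 2029.
(b) filing + 22 years → 4 August 2029.
Later of the two: 21 August 2029.
Office Delay Adjustment: +51 days → 11 October 2029.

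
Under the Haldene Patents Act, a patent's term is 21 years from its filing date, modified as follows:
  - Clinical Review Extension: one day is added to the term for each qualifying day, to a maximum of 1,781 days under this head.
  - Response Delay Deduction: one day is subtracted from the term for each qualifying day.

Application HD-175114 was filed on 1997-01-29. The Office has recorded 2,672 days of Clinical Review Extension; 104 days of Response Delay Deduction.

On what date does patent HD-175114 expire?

September 2, 2022

Base term: filing date + 21 years → 29 January 2018.
Clinical Review Extension: 2672 days claimed exceeds the 1781-day cap, so +1781 days → 15 December 2022.
Response Delay Deduction: −104 days → 2 September 2022.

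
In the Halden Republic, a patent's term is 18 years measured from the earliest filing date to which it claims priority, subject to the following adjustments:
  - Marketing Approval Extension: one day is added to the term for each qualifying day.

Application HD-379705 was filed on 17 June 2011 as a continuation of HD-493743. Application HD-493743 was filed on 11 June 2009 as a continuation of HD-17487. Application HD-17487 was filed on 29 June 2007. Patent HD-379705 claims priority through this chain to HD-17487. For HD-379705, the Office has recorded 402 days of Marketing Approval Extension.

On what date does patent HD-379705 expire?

August 5, 2026

Earliest priority filing: 29 June 2007.
Base term: 29 June 2007 + 18 years → 29 June 2025.
Marketing Approval Extension: +402 days → 5 August 2026.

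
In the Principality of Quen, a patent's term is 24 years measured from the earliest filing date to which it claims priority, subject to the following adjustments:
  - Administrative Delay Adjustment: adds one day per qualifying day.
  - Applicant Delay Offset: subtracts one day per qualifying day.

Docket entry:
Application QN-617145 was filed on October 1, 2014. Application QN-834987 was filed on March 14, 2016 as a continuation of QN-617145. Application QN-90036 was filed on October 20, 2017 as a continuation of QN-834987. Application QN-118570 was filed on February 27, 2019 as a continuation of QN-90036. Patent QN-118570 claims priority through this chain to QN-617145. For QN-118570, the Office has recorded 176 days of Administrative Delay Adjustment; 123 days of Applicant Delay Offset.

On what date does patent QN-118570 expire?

November 23, 2038

Earliest priority filing: 1 October 2014.
Base term: 1 October 2014 + 24 years → 1 October 2038.
Administrative Delay Adjustment: +176 days → 26 March 2039.
Applicant Delay Offset: −123 days → 23 November 2038.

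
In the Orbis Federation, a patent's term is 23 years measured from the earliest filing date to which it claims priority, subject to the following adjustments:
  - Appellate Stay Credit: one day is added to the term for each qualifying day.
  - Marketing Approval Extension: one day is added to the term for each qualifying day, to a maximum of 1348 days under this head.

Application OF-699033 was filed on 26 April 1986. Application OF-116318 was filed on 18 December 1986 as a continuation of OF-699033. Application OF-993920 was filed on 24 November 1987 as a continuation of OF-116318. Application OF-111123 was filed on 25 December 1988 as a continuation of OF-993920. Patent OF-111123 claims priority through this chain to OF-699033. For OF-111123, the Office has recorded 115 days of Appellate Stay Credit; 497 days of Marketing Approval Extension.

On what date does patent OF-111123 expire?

Earliest priority filing: 26 April 1986.
Base term: 26 April 1986 + 23 years → 26 April 2009.
Appellate Stay Credit: +115 days → 19 August 2009.
Marketing Approval Extension: 497 days (within the 1348-day cap) → +497 days → 29 December 2010.

December 29, 2010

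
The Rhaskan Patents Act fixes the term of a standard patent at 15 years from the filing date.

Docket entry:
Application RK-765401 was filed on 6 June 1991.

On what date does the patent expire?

June 6, 2006

Filing date + 15 years → 6 June 2006.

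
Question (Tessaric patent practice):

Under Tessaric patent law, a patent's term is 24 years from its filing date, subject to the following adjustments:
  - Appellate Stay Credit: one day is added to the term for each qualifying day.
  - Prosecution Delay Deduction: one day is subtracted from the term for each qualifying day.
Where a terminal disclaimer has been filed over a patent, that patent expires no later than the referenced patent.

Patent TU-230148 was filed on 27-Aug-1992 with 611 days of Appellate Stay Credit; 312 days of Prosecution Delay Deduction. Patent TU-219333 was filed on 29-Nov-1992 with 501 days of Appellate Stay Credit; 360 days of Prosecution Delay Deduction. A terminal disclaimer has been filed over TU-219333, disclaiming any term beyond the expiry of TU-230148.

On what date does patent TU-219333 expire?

Natural term of TU-219333:
  Base: filing + 24 years → 29 November 2016.
  Appellate Stay Credit: +501 days → 14 April 2018.
  Prosecution Delay Deduction: −360 days → 19 April 2017.
Expiry of referenced patent TU-230148:
  Base: filing + 24 years → 27 August 2016.
  Appellate Stay Credit: +611 days → 30 April 2018.
  Prosecution Delay Deduction: −312 days → 22 June 2017.
Terminal disclaimer: TU-219333 expires on the earlier of 19 April 2017 and 22 June 2017.

April 19, 2017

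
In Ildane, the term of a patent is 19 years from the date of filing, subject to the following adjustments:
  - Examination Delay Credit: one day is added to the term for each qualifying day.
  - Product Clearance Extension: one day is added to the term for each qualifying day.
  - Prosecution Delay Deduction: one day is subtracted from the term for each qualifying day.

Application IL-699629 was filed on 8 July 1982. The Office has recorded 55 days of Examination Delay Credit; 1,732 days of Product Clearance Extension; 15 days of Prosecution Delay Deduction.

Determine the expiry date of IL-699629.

Base term: filing date + 19 years → 8 July 2001.
Examination Delay Credit: +55 days → 1 September 2001.
Product Clearance Extension: +1732 days → 30 May 2006.
Prosecution Delay Deduction: −15 days → 15 May 2006.

May 15, 2006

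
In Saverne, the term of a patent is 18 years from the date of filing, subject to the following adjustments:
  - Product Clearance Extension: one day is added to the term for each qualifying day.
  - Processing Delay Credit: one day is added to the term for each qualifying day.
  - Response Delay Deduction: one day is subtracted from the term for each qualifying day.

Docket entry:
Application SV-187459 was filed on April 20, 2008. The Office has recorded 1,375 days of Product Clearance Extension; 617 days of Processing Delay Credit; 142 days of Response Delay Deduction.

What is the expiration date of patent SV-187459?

May 14, 2031

Base term: filing date + 18 years → 20 April 2026.
Product Clearance Extension: +1375 days → 24 January 2030.
Processing Delay Credit: +617 days → 3 October 2031.
Response Delay Deduction: −142 days → 14 May 2031.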